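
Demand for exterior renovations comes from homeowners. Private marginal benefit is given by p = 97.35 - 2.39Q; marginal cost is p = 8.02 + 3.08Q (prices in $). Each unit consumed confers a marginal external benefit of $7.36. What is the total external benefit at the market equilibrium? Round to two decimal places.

Market equilibrium (private): 8.02 + 3.08Q = 97.35 - 2.39Q → Q_m = 16.3309.
Total external benefit = MEB × Q_m = 7.36 × 16.3309 = 120.1954.

$120.20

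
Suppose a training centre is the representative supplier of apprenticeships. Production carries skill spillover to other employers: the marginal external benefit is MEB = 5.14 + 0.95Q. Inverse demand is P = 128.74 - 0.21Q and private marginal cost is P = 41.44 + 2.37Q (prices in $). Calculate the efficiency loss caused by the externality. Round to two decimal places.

Market equilibrium (private): 41.44 + 2.37Q = 128.74 - 0.21Q → Q_m = 33.8372.
Social marginal cost = private MC − MEB = 36.30 + 1.42Q.
Set SMC = demand: 36.30 + 1.42Q = 128.74 - 0.21Q → Q* = 56.7117.
The welfare-loss triangle has base |Q_m − Q*| and height MEB(Q_m) (the vertical gap between SMC and demand is zero at Q* and MEB at Q_m).
DWL = ½ × 22.8745 × 37.2853 = 426.4413.

DWL = $426.44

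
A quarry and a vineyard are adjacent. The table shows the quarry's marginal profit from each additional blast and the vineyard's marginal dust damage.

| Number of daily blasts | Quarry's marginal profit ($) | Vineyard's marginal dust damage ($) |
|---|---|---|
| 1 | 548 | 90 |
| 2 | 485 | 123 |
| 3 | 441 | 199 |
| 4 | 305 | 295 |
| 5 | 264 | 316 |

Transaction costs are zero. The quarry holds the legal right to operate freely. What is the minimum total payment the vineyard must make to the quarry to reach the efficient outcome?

$264

Left alone the quarry would choose level 5 (marginal profit stays positive).
Efficient level: k* = 4 (marginal profit ≥ marginal dust damage through 4).
The vineyard must at least cover the quarry's forgone profit from cutting 5→4: 264 = 264.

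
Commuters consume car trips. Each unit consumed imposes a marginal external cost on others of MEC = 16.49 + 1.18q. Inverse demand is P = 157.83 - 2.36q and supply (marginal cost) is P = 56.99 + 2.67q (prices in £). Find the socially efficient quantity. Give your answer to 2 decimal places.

q* = 13.58

Social marginal benefit = demand − MEC = 141.34 - 3.54q.
Set SMB = MC: 141.34 - 3.54q = 56.99 + 2.67q → q* = 13.5829.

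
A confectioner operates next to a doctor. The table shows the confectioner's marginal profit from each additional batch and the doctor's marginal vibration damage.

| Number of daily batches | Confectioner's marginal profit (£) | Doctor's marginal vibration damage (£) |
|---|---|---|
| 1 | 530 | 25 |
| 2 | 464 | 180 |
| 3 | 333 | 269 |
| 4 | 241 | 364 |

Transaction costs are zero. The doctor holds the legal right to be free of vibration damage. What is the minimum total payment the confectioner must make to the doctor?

Efficient level: marginal profit ≥ marginal vibration damage through level 3, so k* = 3.
With the doctor holding the right, the confectioner must at least compensate total damage at k*: 25 + 180 + 269 = 474.

£474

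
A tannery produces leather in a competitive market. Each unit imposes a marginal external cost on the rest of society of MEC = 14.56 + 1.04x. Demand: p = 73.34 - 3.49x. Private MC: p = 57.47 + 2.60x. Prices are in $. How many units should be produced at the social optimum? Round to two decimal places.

Social marginal cost = private MC + MEC = 72.03 + 3.64x.
Set SMC = demand: 72.03 + 3.64x = 73.34 - 3.49x → x* = 0.1837.

x* = 0.18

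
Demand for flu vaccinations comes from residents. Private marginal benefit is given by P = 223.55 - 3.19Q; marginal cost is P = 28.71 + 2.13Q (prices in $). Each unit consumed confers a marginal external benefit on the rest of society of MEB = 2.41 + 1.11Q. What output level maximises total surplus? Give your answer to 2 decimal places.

Social marginal benefit = demand + MEB = 225.96 - 2.08Q.
Set SMB = MC: 225.96 - 2.08Q = 28.71 + 2.13Q → Q* = 46.8527.

Q* = 46.85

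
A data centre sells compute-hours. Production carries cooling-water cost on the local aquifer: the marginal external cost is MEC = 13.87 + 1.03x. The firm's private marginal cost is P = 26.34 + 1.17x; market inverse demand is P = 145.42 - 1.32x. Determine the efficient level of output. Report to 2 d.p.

Social marginal cost = private MC + MEC = 40.21 + 2.20x.
Set SMC = demand: 40.21 + 2.20x = 145.42 - 1.32x → x* = 29.8892.

x* = 29.89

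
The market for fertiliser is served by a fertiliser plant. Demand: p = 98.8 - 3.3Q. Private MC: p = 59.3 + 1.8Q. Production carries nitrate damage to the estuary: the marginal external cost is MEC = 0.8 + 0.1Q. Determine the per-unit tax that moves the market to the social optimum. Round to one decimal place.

tax = 1.5 per unit

Social marginal cost = private MC + MEC = 60.1 + 1.9Q.
Set SMC = demand: 60.1 + 1.9Q = 98.8 - 3.3Q → Q* = 7.4423.
The Pigouvian tax equals MEC at Q*: 0.8 + 0.1×7.4423 = 1.5442.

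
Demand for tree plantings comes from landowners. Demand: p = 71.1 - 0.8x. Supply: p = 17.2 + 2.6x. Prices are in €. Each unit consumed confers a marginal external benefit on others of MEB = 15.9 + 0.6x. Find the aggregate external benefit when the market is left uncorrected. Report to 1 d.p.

Market equilibrium (private): 17.2 + 2.6x = 71.1 - 0.8x → x_m = 15.8529.
Total external benefit = ∫₀^{x_m} (15.9 + 0.6x) dx = 15.9×15.8529 + ½×0.6×15.8529² = 327.4554.

€327.5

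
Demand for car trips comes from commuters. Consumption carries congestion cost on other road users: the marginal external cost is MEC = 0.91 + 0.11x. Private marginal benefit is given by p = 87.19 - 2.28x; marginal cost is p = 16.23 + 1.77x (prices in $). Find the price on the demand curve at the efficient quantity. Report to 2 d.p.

Social marginal benefit = demand − MEC = 86.28 - 2.39x.
Set SMB = MC: 86.28 - 2.39x = 16.23 + 1.77x → x* = 16.8389.
Consumer price on the demand curve at x*: 87.19 − 2.28×16.8389 = 48.7973.

P = $48.80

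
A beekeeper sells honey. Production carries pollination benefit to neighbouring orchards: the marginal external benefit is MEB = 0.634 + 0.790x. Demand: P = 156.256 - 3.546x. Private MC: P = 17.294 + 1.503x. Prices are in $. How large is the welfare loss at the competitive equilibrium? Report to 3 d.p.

DWL = $58.784

Market equilibrium (private): 17.294 + 1.503x = 156.256 - 3.546x → x_m = 27.5227.
Social marginal cost = private MC − MEB = 16.660 + 0.713x.
Set SMC = demand: 16.660 + 0.713x = 156.256 - 3.546x → x* = 32.7767.
Height of the DWL triangle at x_m is demand(x_m) − SMC(x_m) = MEB(x_m) = 22.3769.
DWL = ½ × 5.2540 × 22.3769 = 58.7841.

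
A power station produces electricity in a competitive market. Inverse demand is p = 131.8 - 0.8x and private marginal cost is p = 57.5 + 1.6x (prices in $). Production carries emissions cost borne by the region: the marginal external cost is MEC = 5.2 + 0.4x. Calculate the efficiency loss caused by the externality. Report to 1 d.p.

Market equilibrium (private): 57.5 + 1.6x = 131.8 - 0.8x → x_m = 30.9583.
Social marginal cost = private MC + MEC = 62.7 + 2.0x.
Set SMC = demand: 62.7 + 2.0x = 131.8 - 0.8x → x* = 24.6786.
The welfare-loss triangle has base |x_m − x*| and height MEC(x_m) (the vertical gap between SMC and demand is zero at x* and MEC at x_m).
DWL = ½ × 6.2797 × 17.5833 = 55.2089.

DWL = $55.2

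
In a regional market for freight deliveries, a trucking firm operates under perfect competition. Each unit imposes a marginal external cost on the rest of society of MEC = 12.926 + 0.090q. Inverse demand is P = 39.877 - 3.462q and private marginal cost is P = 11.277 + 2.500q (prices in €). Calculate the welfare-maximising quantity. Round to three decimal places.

Social marginal cost = private MC + MEC = 24.203 + 2.590q.
Set SMC = demand: 24.203 + 2.590q = 39.877 - 3.462q → q* = 2.5899.

q* = 2.590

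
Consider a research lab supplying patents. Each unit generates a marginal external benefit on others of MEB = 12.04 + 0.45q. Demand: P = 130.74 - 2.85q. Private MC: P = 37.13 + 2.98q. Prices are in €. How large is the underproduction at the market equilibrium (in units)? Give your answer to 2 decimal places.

Market equilibrium (private): 37.13 + 2.98q = 130.74 - 2.85q → q_m = 16.0566.
Social marginal cost = private MC − MEB = 25.09 + 2.53q.
Set SMC = demand: 25.09 + 2.53q = 130.74 - 2.85q → q* = 19.6375.
Gap = |16.0566 − 19.6375| = 3.5809.

3.58 units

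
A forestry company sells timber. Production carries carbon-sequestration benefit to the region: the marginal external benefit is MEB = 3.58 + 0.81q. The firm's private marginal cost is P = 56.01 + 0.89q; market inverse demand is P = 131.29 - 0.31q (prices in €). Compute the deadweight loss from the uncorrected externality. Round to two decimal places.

Market equilibrium (private): 56.01 + 0.89q = 131.29 - 0.31q → q_m = 62.7333.
Social marginal cost = private MC − MEB = 52.43 + 0.08q.
Set SMC = demand: 52.43 + 0.08q = 131.29 - 0.31q → q* = 202.2051.
Height of the DWL triangle at q_m is demand(q_m) − SMC(q_m) = MEB(q_m) = 54.3940.
DWL = ½ × 139.4718 × 54.3940 = 3793.2145.

DWL = €3793.21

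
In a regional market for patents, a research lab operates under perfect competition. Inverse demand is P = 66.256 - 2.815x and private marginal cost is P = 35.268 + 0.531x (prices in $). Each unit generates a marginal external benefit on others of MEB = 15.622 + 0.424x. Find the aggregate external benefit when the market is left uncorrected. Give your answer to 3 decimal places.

$162.862

Market equilibrium (private): 35.268 + 0.531x = 66.256 - 2.815x → x_m = 9.2612.
Total external benefit = ∫₀^{x_m} (15.622 + 0.424x) dx = 15.622×9.2612 + ½×0.424×9.2612² = 162.8617.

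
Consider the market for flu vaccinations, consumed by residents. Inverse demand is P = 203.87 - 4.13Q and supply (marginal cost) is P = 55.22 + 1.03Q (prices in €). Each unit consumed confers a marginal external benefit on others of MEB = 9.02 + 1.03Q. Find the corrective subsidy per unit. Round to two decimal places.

subsidy = €48.34 per unit

Social marginal benefit = demand + MEB = 212.89 - 3.10Q.
Set SMB = MC: 212.89 - 3.10Q = 55.22 + 1.03Q → Q* = 38.1768.
The Pigouvian subsidy equals MEB at Q*: 9.02 + 1.03×38.1768 = 48.3421.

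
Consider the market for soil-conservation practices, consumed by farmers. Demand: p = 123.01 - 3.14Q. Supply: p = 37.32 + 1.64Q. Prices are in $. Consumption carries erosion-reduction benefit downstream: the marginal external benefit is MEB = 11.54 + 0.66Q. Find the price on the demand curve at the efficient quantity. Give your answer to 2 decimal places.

P = $48.91

Social marginal benefit = demand + MEB = 134.55 - 2.48Q.
Set SMB = MC: 134.55 - 2.48Q = 37.32 + 1.64Q → Q* = 23.5995.
Consumer price on the demand curve at Q*: 123.01 − 3.14×23.5995 = 48.9076.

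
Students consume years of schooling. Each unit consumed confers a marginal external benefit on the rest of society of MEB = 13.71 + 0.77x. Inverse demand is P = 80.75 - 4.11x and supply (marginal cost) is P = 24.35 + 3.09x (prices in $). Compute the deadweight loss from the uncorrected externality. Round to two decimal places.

DWL = $30.31

Market equilibrium (private): 24.35 + 3.09x = 80.75 - 4.11x → x_m = 7.8333.
Social marginal benefit = demand + MEB = 94.46 - 3.34x.
Set SMB = MC: 94.46 - 3.34x = 24.35 + 3.09x → x* = 10.9036.
Height of the DWL triangle at x_m is SMB(x_m) − MC(x_m) = MEB(x_m) = 19.7417.
DWL = ½ × 3.0703 × 19.7417 = 30.3065.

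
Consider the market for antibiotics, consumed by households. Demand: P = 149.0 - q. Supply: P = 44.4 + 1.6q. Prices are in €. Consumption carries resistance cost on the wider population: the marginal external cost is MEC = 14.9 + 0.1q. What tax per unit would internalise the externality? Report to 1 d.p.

tax = €18.2 per unit

Social marginal benefit = demand − MEC = 134.1 - 1.1q.
Set SMB = MC: 134.1 - 1.1q = 44.4 + 1.6q → q* = 33.2222.
The Pigouvian tax equals MEC at q*: 14.9 + 0.1×33.2222 = 18.2222.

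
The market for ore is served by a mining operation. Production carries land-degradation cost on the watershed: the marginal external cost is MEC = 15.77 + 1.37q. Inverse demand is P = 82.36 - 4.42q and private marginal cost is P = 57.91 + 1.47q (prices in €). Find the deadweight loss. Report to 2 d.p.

Market equilibrium (private): 57.91 + 1.47q = 82.36 - 4.42q → q_m = 4.1511.
Social marginal cost = private MC + MEC = 73.68 + 2.84q.
Set SMC = demand: 73.68 + 2.84q = 82.36 - 4.42q → q* = 1.1956.
Height of the DWL triangle at q_m is SMC(q_m) − demand(q_m) = MEC(q_m) = 21.4570.
DWL = ½ × 2.9555 × 21.4570 = 31.7081.

DWL = €31.71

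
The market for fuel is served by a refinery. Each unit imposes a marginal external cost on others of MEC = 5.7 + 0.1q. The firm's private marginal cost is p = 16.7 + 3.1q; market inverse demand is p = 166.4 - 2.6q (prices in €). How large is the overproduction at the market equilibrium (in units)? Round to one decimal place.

1.4 units

Market equilibrium (private): 16.7 + 3.1q = 166.4 - 2.6q → q_m = 26.2632.
Social marginal cost = private MC + MEC = 22.4 + 3.2q.
Set SMC = demand: 22.4 + 3.2q = 166.4 - 2.6q → q* = 24.8276.
Gap = |26.2632 − 24.8276| = 1.4356.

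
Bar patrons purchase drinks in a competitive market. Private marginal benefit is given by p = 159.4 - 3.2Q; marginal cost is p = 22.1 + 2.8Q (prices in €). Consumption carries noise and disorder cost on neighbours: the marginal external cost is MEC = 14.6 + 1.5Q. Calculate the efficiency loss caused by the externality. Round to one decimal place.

DWL = €159.6

Market equilibrium (private): 22.1 + 2.8Q = 159.4 - 3.2Q → Q_m = 22.8833.
Social marginal benefit = demand − MEC = 144.8 - 4.7Q.
Set SMB = MC: 144.8 - 4.7Q = 22.1 + 2.8Q → Q* = 16.3600.
Between Q* and Q_m the wedge MC − SMB runs linearly from 0 to MEC(Q_m), so the loss is a triangle.
DWL = ½ × 6.5233 × 48.9250 = 159.5762.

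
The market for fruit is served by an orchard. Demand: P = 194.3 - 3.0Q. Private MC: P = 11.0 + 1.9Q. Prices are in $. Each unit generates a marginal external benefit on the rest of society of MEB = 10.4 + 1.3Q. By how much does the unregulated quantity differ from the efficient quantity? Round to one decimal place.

16.4 units

Market equilibrium (private): 11.0 + 1.9Q = 194.3 - 3.0Q → Q_m = 37.4082.
Social marginal cost = private MC − MEB = 0.6 + 0.6Q.
Set SMC = demand: 0.6 + 0.6Q = 194.3 - 3.0Q → Q* = 53.8056.
Gap = |37.4082 − 53.8056| = 16.3974.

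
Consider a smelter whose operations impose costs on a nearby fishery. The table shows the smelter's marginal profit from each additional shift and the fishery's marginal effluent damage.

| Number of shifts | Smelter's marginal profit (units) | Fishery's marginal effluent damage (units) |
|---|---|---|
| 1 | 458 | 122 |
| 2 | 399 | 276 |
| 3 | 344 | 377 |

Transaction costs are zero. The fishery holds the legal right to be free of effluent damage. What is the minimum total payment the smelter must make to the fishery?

Efficient level: marginal profit ≥ marginal effluent damage through level 2, so k* = 2.
With the fishery holding the right, the smelter must at least compensate total damage at k*: 122 + 276 = 398.

398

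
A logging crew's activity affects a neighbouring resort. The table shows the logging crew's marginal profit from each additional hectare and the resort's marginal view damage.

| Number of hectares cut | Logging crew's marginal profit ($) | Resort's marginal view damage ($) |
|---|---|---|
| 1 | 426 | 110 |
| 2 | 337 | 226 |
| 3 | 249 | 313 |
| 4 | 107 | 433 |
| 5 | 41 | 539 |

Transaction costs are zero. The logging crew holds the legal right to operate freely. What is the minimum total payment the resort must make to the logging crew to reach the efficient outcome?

$397

Left alone the logging crew would choose level 5 (marginal profit stays positive).
Efficient level: k* = 2 (marginal profit ≥ marginal view damage through 2).
The resort must at least cover the logging crew's forgone profit from cutting 5→2: 249 + 107 + 41 = 397.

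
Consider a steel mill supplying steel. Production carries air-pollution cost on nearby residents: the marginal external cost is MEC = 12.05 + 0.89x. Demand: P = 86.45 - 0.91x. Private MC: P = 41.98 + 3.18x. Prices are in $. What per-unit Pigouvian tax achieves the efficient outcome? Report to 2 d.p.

tax = $17.84 per unit

Social marginal cost = private MC + MEC = 54.03 + 4.07x.
Set SMC = demand: 54.03 + 4.07x = 86.45 - 0.91x → x* = 6.5100.
The Pigouvian tax equals MEC at x*: 12.05 + 0.89×6.5100 = 17.8439.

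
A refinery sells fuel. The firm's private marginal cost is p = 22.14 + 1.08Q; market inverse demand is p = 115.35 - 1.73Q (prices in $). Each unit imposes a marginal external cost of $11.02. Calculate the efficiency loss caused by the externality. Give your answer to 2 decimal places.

Market equilibrium (private): 22.14 + 1.08Q = 115.35 - 1.73Q → Q_m = 33.1708.
Social marginal cost = private MC + MEC = 33.16 + 1.08Q.
Set SMC = demand: 33.16 + 1.08Q = 115.35 - 1.73Q → Q* = 29.2491.
The welfare-loss triangle has base |Q_m − Q*| and height MEC(Q_m) (the vertical gap between SMC and demand is zero at Q* and MEC at Q_m).
DWL = ½ × 3.9217 × 11.0200 = 21.6086.

DWL = $21.61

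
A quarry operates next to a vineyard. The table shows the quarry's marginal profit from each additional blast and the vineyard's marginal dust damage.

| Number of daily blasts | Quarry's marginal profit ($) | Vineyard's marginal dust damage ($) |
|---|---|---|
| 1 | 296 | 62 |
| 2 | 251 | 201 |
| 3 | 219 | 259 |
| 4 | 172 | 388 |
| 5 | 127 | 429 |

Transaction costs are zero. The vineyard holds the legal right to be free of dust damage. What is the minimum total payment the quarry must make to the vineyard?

$263

Efficient level: marginal profit ≥ marginal dust damage through level 2, so k* = 2.
With the vineyard holding the right, the quarry must at least compensate total damage at k*: 62 + 201 = 263.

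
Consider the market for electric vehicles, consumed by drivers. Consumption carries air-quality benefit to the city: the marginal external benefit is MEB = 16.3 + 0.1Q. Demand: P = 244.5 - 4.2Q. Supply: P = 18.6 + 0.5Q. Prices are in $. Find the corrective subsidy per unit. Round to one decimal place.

subsidy = $21.6 per unit

Social marginal benefit = demand + MEB = 260.8 - 4.1Q.
Set SMB = MC: 260.8 - 4.1Q = 18.6 + 0.5Q → Q* = 52.6522.
The Pigouvian subsidy equals MEB at Q*: 16.3 + 0.1×52.6522 = 21.5652.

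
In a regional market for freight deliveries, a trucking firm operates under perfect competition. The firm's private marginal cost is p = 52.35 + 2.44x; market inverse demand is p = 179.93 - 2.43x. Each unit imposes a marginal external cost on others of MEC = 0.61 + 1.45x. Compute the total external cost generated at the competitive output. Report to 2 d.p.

513.54

Market equilibrium (private): 52.35 + 2.44x = 179.93 - 2.43x → x_m = 26.1971.
Total external cost = ∫₀^{x_m} (0.61 + 1.45x) dx = 0.61×26.1971 + ½×1.45×26.1971² = 513.5391.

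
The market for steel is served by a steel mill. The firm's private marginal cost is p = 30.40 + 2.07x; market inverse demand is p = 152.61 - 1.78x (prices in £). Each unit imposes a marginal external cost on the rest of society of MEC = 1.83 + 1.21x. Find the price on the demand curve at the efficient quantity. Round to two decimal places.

Social marginal cost = private MC + MEC = 32.23 + 3.28x.
Set SMC = demand: 32.23 + 3.28x = 152.61 - 1.78x → x* = 23.7905.
Consumer price on the demand curve at x*: 152.61 − 1.78×23.7905 = 110.2629.

P = £110.26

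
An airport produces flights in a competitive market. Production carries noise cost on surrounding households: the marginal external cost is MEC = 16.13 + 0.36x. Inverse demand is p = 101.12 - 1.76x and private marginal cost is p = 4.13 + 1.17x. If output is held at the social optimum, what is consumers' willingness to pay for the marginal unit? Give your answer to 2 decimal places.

P = 57.86

Social marginal cost = private MC + MEC = 20.26 + 1.53x.
Set SMC = demand: 20.26 + 1.53x = 101.12 - 1.76x → x* = 24.5775.
Consumer price on the demand curve at x*: 101.12 − 1.76×24.5775 = 57.8636.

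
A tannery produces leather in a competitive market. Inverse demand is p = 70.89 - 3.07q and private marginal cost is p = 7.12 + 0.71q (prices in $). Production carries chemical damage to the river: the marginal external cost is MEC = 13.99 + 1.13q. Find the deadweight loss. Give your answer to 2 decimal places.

DWL = $111.26

Market equilibrium (private): 7.12 + 0.71q = 70.89 - 3.07q → q_m = 16.8704.
Social marginal cost = private MC + MEC = 21.11 + 1.84q.
Set SMC = demand: 21.11 + 1.84q = 70.89 - 3.07q → q* = 10.1385.
Between q* and q_m the wedge SMC − demand runs linearly from 0 to MEC(q_m), so the loss is a triangle.
DWL = ½ × 6.7319 × 33.0535 = 111.2564.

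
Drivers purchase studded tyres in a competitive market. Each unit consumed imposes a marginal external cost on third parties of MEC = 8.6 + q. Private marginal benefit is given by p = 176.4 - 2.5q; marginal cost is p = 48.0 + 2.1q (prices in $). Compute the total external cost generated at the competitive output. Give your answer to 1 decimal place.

Market equilibrium (private): 48.0 + 2.1q = 176.4 - 2.5q → q_m = 27.9130.
Total external cost = ∫₀^{q_m} (8.6 + 1.0q) dq = 8.6×27.9130 + ½×1.0×27.9130² = 629.6196.

$629.6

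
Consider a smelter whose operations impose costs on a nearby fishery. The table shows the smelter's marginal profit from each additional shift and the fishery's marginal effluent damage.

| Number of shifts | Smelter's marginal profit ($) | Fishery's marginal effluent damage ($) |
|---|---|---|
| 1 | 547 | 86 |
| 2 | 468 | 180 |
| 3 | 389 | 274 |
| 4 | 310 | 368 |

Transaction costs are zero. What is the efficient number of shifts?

Bargaining reaches the level where marginal profit last exceeds marginal effluent damage.
That holds through level 3 (389 ≥ 274) but not at 4 (310 < 368).

3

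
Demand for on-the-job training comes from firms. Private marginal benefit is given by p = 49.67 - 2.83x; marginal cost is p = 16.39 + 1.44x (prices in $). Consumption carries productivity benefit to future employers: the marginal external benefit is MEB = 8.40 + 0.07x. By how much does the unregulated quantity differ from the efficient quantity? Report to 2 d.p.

Market equilibrium (private): 16.39 + 1.44x = 49.67 - 2.83x → x_m = 7.7939.
Social marginal benefit = demand + MEB = 58.07 - 2.76x.
Set SMB = MC: 58.07 - 2.76x = 16.39 + 1.44x → x* = 9.9238.
Gap = |7.7939 − 9.9238| = 2.1299.

2.13 units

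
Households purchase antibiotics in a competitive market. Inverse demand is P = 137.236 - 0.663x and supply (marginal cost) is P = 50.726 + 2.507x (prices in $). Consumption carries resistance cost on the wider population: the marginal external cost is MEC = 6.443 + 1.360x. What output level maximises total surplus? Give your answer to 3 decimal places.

Social marginal benefit = demand − MEC = 130.793 - 2.023x.
Set SMB = MC: 130.793 - 2.023x = 50.726 + 2.507x → x* = 17.6748.

x* = 17.675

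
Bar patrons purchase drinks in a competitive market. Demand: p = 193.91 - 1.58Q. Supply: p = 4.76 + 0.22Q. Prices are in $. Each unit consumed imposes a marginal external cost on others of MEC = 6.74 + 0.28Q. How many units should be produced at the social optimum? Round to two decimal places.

Social marginal benefit = demand − MEC = 187.17 - 1.86Q.
Set SMB = MC: 187.17 - 1.86Q = 4.76 + 0.22Q → Q* = 87.6971.

Q* = 87.70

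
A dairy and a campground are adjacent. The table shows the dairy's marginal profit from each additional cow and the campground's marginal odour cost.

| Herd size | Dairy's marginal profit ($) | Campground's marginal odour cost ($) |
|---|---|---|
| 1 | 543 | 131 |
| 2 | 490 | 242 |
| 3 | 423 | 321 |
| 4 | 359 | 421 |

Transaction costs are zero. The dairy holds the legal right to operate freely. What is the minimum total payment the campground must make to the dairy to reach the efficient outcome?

Left alone the dairy would choose level 4 (marginal profit stays positive).
Efficient level: k* = 3 (marginal profit ≥ marginal odour cost through 3).
The campground must at least cover the dairy's forgone profit from cutting 4→3: 359 = 359.

$359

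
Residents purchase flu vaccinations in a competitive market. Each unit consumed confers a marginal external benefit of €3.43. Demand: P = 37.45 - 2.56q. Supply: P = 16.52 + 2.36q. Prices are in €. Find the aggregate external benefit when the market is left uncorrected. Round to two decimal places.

€14.59

Market equilibrium (private): 16.52 + 2.36q = 37.45 - 2.56q → q_m = 4.2541.
Total external benefit = MEB × q_m = 3.43 × 4.2541 = 14.5916.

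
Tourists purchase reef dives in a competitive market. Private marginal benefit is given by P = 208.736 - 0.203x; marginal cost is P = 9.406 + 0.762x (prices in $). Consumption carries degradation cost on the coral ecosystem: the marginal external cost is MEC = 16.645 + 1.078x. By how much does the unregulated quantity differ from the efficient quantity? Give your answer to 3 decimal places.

Market equilibrium (private): 9.406 + 0.762x = 208.736 - 0.203x → x_m = 206.5596.
Social marginal benefit = demand − MEC = 192.091 - 1.281x.
Set SMB = MC: 192.091 - 1.281x = 9.406 + 0.762x → x* = 89.4200.
Gap = |206.5596 − 89.4200| = 117.1396.

117.140 units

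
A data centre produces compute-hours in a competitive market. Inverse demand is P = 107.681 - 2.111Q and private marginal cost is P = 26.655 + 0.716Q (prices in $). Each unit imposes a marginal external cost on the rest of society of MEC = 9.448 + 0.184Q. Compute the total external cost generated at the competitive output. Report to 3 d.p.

Market equilibrium (private): 26.655 + 0.716Q = 107.681 - 2.111Q → Q_m = 28.6615.
Total external cost = ∫₀^{Q_m} (9.448 + 0.184Q) dQ = 9.448×28.6615 + ½×0.184×28.6615² = 346.3702.

$346.370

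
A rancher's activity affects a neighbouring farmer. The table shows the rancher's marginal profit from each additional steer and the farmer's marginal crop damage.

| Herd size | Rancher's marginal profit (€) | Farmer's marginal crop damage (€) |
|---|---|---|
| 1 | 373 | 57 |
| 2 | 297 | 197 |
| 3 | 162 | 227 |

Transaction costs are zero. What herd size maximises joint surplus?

Bargaining reaches the level where marginal profit last exceeds marginal crop damage.
That holds through level 2 (297 ≥ 197) but not at 3 (162 < 227).

2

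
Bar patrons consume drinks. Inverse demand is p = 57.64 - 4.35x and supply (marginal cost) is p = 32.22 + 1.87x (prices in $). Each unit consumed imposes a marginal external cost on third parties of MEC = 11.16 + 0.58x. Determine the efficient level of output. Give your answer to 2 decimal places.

Social marginal benefit = demand − MEC = 46.48 - 4.93x.
Set SMB = MC: 46.48 - 4.93x = 32.22 + 1.87x → x* = 2.0971.

x* = 2.10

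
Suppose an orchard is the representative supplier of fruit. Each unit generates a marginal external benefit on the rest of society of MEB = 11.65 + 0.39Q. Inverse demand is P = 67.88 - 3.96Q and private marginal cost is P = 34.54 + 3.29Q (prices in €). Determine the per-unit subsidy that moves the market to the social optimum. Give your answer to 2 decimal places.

Social marginal cost = private MC − MEB = 22.89 + 2.90Q.
Set SMC = demand: 22.89 + 2.90Q = 67.88 - 3.96Q → Q* = 6.5583.
The Pigouvian subsidy equals MEB at Q*: 11.65 + 0.39×6.5583 = 14.2077.

subsidy = €14.21 per unit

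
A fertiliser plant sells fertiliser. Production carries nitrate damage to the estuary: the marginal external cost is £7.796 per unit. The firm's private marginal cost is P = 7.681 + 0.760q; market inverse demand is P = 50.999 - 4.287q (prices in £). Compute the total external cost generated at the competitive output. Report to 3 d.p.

£66.912

Market equilibrium (private): 7.681 + 0.760q = 50.999 - 4.287q → q_m = 8.5829.
Total external cost = MEC × q_m = 7.796 × 8.5829 = 66.9123.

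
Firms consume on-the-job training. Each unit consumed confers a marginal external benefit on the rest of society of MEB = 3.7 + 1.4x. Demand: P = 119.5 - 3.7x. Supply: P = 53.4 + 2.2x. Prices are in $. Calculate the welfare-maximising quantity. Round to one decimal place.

x* = 15.5

Social marginal benefit = demand + MEB = 123.2 - 2.3x.
Set SMB = MC: 123.2 - 2.3x = 53.4 + 2.2x → x* = 15.5111.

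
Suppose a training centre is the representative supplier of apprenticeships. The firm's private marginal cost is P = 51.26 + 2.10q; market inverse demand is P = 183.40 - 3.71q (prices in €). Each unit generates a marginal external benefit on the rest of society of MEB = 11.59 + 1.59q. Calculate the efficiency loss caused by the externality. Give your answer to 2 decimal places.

DWL = €270.17

Market equilibrium (private): 51.26 + 2.10q = 183.40 - 3.71q → q_m = 22.7435.
Social marginal cost = private MC − MEB = 39.67 + 0.51q.
Set SMC = demand: 39.67 + 0.51q = 183.40 - 3.71q → q* = 34.0592.
The loss is the area between SMC and demand from q* to q_m; with linear curves that's a triangle of height MEB(q_m).
DWL = ½ × 11.3157 × 47.7522 = 270.1748.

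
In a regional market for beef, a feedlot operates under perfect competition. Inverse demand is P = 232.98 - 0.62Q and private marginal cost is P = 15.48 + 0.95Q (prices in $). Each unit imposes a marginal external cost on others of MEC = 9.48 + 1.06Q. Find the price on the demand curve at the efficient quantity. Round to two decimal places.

Social marginal cost = private MC + MEC = 24.96 + 2.01Q.
Set SMC = demand: 24.96 + 2.01Q = 232.98 - 0.62Q → Q* = 79.0951.
Consumer price on the demand curve at Q*: 232.98 − 0.62×79.0951 = 183.9410.

P = $183.94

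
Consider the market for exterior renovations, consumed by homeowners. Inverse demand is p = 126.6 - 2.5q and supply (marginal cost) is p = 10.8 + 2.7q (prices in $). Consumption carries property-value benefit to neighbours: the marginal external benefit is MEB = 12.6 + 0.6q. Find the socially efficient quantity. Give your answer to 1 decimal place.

Social marginal benefit = demand + MEB = 139.2 - 1.9q.
Set SMB = MC: 139.2 - 1.9q = 10.8 + 2.7q → q* = 27.9130.

q* = 27.9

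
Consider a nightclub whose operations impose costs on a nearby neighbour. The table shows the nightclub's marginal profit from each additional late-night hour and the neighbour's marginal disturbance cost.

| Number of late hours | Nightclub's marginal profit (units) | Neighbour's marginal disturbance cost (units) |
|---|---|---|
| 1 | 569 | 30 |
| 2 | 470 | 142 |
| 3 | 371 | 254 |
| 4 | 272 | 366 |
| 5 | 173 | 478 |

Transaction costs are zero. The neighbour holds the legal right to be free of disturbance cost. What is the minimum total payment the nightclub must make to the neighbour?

426

Efficient level: marginal profit ≥ marginal disturbance cost through level 3, so k* = 3.
With the neighbour holding the right, the nightclub must at least compensate total damage at k*: 30 + 142 + 254 = 426.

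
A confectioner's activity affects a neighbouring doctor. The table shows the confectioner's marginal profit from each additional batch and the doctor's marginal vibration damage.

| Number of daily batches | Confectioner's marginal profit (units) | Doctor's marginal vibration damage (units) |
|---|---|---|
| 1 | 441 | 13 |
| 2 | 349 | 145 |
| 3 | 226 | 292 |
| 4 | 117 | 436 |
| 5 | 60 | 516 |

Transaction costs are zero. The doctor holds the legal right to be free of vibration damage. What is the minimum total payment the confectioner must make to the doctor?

Efficient level: marginal profit ≥ marginal vibration damage through level 2, so k* = 2.
With the doctor holding the right, the confectioner must at least compensate total damage at k*: 13 + 145 = 158.

158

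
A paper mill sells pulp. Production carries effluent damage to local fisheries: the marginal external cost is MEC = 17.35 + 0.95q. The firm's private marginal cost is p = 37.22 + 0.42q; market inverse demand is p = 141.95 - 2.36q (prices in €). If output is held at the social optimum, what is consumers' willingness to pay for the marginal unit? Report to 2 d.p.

Social marginal cost = private MC + MEC = 54.57 + 1.37q.
Set SMC = demand: 54.57 + 1.37q = 141.95 - 2.36q → q* = 23.4263.
Consumer price on the demand curve at q*: 141.95 − 2.36×23.4263 = 86.6639.

P = €86.66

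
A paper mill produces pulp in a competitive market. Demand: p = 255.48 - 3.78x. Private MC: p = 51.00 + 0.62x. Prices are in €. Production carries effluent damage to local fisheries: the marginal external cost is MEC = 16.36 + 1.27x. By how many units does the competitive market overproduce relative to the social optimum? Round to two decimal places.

Market equilibrium (private): 51.00 + 0.62x = 255.48 - 3.78x → x_m = 46.4727.
Social marginal cost = private MC + MEC = 67.36 + 1.89x.
Set SMC = demand: 67.36 + 1.89x = 255.48 - 3.78x → x* = 33.1781.
Gap = |46.4727 − 33.1781| = 13.2946.

13.29 units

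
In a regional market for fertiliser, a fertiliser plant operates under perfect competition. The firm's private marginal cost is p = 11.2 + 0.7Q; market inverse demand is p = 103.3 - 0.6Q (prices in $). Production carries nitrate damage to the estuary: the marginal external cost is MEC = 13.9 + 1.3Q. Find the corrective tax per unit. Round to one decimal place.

Social marginal cost = private MC + MEC = 25.1 + 2.0Q.
Set SMC = demand: 25.1 + 2.0Q = 103.3 - 0.6Q → Q* = 30.0769.
The Pigouvian tax equals MEC at Q*: 13.9 + 1.3×30.0769 = 53.0000.

tax = $53.0 per unit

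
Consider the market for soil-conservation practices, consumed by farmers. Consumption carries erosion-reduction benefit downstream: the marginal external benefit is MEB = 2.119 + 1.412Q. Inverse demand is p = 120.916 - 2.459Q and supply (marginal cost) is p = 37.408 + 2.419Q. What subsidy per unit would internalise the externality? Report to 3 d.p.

subsidy = 37.002 per unit

Social marginal benefit = demand + MEB = 123.035 - 1.047Q.
Set SMB = MC: 123.035 - 1.047Q = 37.408 + 2.419Q → Q* = 24.7048.
The Pigouvian subsidy equals MEB at Q*: 2.119 + 1.412×24.7048 = 37.0022.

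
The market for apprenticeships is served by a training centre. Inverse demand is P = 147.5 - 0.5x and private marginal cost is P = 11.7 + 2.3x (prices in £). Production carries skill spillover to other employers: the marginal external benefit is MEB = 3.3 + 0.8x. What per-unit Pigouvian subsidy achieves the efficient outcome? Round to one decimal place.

Social marginal cost = private MC − MEB = 8.4 + 1.5x.
Set SMC = demand: 8.4 + 1.5x = 147.5 - 0.5x → x* = 69.5500.
The Pigouvian subsidy equals MEB at x*: 3.3 + 0.8×69.5500 = 58.9400.

subsidy = £58.9 per unit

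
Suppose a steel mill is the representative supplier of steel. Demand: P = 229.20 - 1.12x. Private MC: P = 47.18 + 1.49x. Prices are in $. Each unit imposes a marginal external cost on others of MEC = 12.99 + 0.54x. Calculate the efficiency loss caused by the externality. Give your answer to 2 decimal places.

DWL = $407.20

Market equilibrium (private): 47.18 + 1.49x = 229.20 - 1.12x → x_m = 69.7395.
Social marginal cost = private MC + MEC = 60.17 + 2.03x.
Set SMC = demand: 60.17 + 2.03x = 229.20 - 1.12x → x* = 53.6603.
Height of the DWL triangle at x_m is SMC(x_m) − demand(x_m) = MEC(x_m) = 50.6493.
DWL = ½ × 16.0792 × 50.6493 = 407.2001.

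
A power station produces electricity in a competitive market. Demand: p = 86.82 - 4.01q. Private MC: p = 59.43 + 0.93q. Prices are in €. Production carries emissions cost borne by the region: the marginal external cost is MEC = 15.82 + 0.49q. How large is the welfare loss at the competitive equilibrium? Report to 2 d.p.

DWL = €31.64

Market equilibrium (private): 59.43 + 0.93q = 86.82 - 4.01q → q_m = 5.5445.
Social marginal cost = private MC + MEC = 75.25 + 1.42q.
Set SMC = demand: 75.25 + 1.42q = 86.82 - 4.01q → q* = 2.1308.
Height of the DWL triangle at q_m is SMC(q_m) − demand(q_m) = MEC(q_m) = 18.5368.
DWL = ½ × 3.4137 × 18.5368 = 31.6395.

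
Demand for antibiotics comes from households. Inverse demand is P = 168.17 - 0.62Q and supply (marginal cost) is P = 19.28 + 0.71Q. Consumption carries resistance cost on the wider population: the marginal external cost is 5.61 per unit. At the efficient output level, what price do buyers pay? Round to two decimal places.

P = 101.38

Social marginal benefit = demand − MEC = 162.56 - 0.62Q.
Set SMB = MC: 162.56 - 0.62Q = 19.28 + 0.71Q → Q* = 107.7293.
Consumer price on the demand curve at Q*: 168.17 − 0.62×107.7293 = 101.3778.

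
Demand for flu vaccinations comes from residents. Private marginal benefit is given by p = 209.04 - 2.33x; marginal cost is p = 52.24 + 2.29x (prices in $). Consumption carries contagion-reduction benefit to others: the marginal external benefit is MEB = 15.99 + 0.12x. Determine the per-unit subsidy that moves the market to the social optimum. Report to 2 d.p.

Social marginal benefit = demand + MEB = 225.03 - 2.21x.
Set SMB = MC: 225.03 - 2.21x = 52.24 + 2.29x → x* = 38.3978.
The Pigouvian subsidy equals MEB at x*: 15.99 + 0.12×38.3978 = 20.5977.

subsidy = $20.60 per unit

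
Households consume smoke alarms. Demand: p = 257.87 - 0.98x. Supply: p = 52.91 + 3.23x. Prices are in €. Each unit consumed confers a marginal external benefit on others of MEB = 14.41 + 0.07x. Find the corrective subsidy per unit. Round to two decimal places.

subsidy = €18.12 per unit

Social marginal benefit = demand + MEB = 272.28 - 0.91x.
Set SMB = MC: 272.28 - 0.91x = 52.91 + 3.23x → x* = 52.9879.
The Pigouvian subsidy equals MEB at x*: 14.41 + 0.07×52.9879 = 18.1192.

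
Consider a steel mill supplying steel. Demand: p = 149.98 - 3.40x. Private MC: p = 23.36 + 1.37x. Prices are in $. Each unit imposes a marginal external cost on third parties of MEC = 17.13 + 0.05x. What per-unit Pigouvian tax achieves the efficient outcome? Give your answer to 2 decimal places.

tax = $18.27 per unit

Social marginal cost = private MC + MEC = 40.49 + 1.42x.
Set SMC = demand: 40.49 + 1.42x = 149.98 - 3.40x → x* = 22.7158.
The Pigouvian tax equals MEC at x*: 17.13 + 0.05×22.7158 = 18.2658.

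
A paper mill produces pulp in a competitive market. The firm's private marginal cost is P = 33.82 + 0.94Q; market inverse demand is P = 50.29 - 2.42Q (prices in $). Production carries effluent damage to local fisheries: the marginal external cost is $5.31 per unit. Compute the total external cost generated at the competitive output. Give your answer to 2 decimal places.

Market equilibrium (private): 33.82 + 0.94Q = 50.29 - 2.42Q → Q_m = 4.9018.
Total external cost = MEC × Q_m = 5.31 × 4.9018 = 26.0286.

$26.03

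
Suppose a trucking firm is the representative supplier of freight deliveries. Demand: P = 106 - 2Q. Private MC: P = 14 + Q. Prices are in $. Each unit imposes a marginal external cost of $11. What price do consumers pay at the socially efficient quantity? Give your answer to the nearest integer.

Social marginal cost = private MC + MEC = 25 + Q.
Set SMC = demand: 25 + Q = 106 - 2Q → Q* = 27.0000.
Consumer price on the demand curve at Q*: 106 − 2×27.0000 = 52.0000.

P = $52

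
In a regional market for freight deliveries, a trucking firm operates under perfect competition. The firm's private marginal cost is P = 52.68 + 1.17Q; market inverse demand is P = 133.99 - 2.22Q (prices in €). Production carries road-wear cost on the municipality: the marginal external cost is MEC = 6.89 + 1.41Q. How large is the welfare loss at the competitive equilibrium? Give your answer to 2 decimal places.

Market equilibrium (private): 52.68 + 1.17Q = 133.99 - 2.22Q → Q_m = 23.9853.
Social marginal cost = private MC + MEC = 59.57 + 2.58Q.
Set SMC = demand: 59.57 + 2.58Q = 133.99 - 2.22Q → Q* = 15.5042.
The welfare-loss triangle has base |Q_m − Q*| and height MEC(Q_m) (the vertical gap between SMC and demand is zero at Q* and MEC at Q_m).
DWL = ½ × 8.4811 × 40.7092 = 172.6294.

DWL = €172.63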